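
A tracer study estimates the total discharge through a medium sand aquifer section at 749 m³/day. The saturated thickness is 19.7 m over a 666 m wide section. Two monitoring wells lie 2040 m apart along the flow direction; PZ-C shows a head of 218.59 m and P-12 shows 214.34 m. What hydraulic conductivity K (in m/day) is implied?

27.4

Cross-sectional area A = 666 × 19.7 = 13120 m².
Hydraulic gradient i = (218.59 − 214.34) / 2040 = 4.25 / 2040 = 0.002083.
From Q = K·A·i, K = Q / (A·i) = 749 / (13120 × 0.002083) = 27.40 m/day.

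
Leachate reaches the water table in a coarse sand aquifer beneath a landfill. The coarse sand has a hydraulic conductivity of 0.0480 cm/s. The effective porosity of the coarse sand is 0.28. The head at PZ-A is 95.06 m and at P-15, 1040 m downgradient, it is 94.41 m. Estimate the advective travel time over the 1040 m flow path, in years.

Convert K: 0.0480 cm/s × 864 = 41.47 m/day.
Hydraulic gradient i = (95.06 − 94.41) / 1040 = 0.65 / 1040 = 0.0006250.
Darcy flux q = K · i = 41.47 × 0.0006250 = 0.02592 m/day.
Seepage velocity v = q / n_e = 0.02592 / 0.28 = 0.09257 m/day.
Travel time t = L / v = 1040 / 0.09257 = 11235 days = 30.76 years.

30.8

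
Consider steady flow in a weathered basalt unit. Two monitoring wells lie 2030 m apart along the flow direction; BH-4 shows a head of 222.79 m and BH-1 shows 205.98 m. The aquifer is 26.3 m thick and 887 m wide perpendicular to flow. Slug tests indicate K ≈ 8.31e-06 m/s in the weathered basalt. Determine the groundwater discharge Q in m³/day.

139

Convert K: 8.31e-06 m/s × 86400 = 0.7180 m/day.
Cross-sectional area A = 887 × 26.3 = 23328 m².
Hydraulic gradient i = (222.79 − 205.98) / 2030 = 16.81 / 2030 = 0.008281.
Darcy's law: Q = K · A · i = 0.7180 × 23328 × 0.008281 = 138.7 m³/day.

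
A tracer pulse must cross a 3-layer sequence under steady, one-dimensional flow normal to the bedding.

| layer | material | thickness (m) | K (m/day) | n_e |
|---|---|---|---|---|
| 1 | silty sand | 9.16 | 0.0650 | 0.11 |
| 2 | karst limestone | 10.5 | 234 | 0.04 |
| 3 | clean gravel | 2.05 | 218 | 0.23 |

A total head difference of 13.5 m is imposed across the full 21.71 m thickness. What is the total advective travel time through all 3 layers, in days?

19.8

With flow normal to the layers, continuity requires the same specific discharge q through every layer.
Σ(b_i/K_i) = 9.16/0.0650 + 10.5/234 + 2.05/218 = 141.0 d.
q = Δh / Σ(b_i/K_i) = 13.5 / 141.0 = 0.09576 m/day.
In each layer the seepage velocity is v_i = q/n_i, so the layer transit time is t_i = b_i·n_i / q:
  layer 1 (silty sand): t_1 = 9.16 × 0.11 / 0.09576 = 10.52 d
  layer 2 (karst limestone): t_2 = 10.5 × 0.04 / 0.09576 = 4.386 d
  layer 3 (clean gravel): t_3 = 2.05 × 0.23 / 0.09576 = 4.924 d
Total t = Σ t_i = 19.83 days.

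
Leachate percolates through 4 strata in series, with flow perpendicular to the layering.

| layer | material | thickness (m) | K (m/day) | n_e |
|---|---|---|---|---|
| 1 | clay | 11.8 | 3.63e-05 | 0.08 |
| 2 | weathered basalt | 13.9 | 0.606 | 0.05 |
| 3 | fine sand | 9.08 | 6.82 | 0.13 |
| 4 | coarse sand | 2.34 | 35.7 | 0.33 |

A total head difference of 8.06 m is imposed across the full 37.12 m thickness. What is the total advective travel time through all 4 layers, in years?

With flow normal to the layers, continuity requires the same specific discharge q through every layer.
Σ(b_i/K_i) = 11.8/3.63e-05 + 13.9/0.606 + 9.08/6.82 + 2.34/35.7 = 3.251e+05 d.
q = Δh / Σ(b_i/K_i) = 8.06 / 3.251e+05 = 2.479e-05 m/day.
In each layer the seepage velocity is v_i = q/n_i, so the layer transit time is t_i = b_i·n_i / q:
  layer 1 (clay): t_1 = 11.8 × 0.08 / 2.479e-05 = 38075 d
  layer 2 (weathered basalt): t_2 = 13.9 × 0.05 / 2.479e-05 = 28032 d
  layer 3 (fine sand): t_3 = 9.08 × 0.13 / 2.479e-05 = 47610 d
  layer 4 (coarse sand): t_4 = 2.34 × 0.33 / 2.479e-05 = 31146 d
Total t = Σ t_i = 1.449e+05 days = 396.6 years.

397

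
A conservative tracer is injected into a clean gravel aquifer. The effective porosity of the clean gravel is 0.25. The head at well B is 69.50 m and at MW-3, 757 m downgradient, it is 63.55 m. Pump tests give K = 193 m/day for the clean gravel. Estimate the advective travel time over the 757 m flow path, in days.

Hydraulic gradient i = (69.50 − 63.55) / 757 = 5.95 / 757 = 0.007860.
Darcy flux q = K · i = 193.0 × 0.007860 = 1.517 m/day.
Seepage velocity v = q / n_e = 1.517 / 0.25 = 6.068 m/day.
Travel time t = L / v = 757 / 6.068 = 124.8 days.

125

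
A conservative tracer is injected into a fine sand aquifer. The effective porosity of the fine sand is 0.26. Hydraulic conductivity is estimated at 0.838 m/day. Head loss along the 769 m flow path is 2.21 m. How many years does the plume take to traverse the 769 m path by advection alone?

Hydraulic gradient i = Δh / L = 2.21 / 769 = 0.002874.
Darcy flux q = K · i = 0.8380 × 0.002874 = 0.002408 m/day.
Seepage velocity v = q / n_e = 0.002408 / 0.26 = 0.009263 m/day.
Travel time t = L / v = 769 / 0.009263 = 83021 days = 227.3 years.

227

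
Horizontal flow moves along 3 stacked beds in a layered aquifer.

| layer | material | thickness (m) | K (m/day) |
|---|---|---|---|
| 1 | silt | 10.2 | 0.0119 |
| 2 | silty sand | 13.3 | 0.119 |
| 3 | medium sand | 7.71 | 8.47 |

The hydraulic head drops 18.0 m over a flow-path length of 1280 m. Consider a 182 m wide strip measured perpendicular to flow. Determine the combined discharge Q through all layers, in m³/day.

Flow is parallel to layering, so each bed carries its own Darcy discharge and the transmissivities add.
Σ(K_i·b_i) = 0.0119×10.2 + 0.119×13.3 + 8.47×7.71 = 67.01 m²/day.
Hydraulic gradient i = Δh / L = 18.0 / 1280 = 0.01406.
Q = Σ(K_i·b_i) · W · i = 67.01 × 182 × 0.01406 = 171.5 m³/day.

171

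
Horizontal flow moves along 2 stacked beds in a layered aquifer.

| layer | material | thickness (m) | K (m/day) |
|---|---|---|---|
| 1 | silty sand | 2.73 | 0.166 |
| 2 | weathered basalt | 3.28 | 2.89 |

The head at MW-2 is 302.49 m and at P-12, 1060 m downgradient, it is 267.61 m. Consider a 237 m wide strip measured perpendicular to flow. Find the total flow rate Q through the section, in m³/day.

77.5

Flow is parallel to layering, so each bed carries its own Darcy discharge and the transmissivities add.
Σ(K_i·b_i) = 0.166×2.73 + 2.89×3.28 = 9.932 m²/day.
Hydraulic gradient i = (302.49 − 267.61) / 1060 = 34.88 / 1060 = 0.03291.
Q = Σ(K_i·b_i) · W · i = 9.932 × 237 × 0.03291 = 77.46 m³/day.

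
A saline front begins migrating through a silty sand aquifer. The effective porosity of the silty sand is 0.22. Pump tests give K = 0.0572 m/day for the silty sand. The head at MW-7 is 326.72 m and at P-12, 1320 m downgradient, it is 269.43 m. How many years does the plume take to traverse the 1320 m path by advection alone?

Hydraulic gradient i = (326.72 − 269.43) / 1320 = 57.29 / 1320 = 0.04340.
Darcy flux q = K · i = 0.05720 × 0.04340 = 0.002483 m/day.
Seepage velocity v = q / n_e = 0.002483 / 0.22 = 0.01128 m/day.
Travel time t = L / v = 1320 / 0.01128 = 1.170e+05 days = 320.3 years.

320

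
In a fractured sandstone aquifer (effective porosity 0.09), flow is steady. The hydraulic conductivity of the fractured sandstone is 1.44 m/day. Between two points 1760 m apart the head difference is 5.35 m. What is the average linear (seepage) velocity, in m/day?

Hydraulic gradient i = Δh / L = 5.35 / 1760 = 0.003040.
Darcy flux q = K · i = 1.440 × 0.003040 = 0.004377 m/day.
Seepage velocity v = q / n_e = 0.004377 / 0.09 = 0.04864 m/day.

0.0486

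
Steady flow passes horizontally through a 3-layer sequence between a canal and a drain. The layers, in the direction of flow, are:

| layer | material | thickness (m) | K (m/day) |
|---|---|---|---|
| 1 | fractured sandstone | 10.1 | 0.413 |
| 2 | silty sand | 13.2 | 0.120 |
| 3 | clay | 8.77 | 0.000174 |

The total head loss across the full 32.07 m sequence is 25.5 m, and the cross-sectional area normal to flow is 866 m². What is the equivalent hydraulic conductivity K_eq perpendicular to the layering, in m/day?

Flow is perpendicular to layering, so the layers act in series and the equivalent K is the thickness-weighted harmonic mean.
Total thickness L = 10.1 + 13.2 + 8.77 = 32.07 m.
Σ(b_i/K_i) = 10.1/0.413 + 13.2/0.120 + 8.77/0.000174 = 50537 d.
K_eq = L / Σ(b_i/K_i) = 32.07 / 50537 = 0.0006346 m/day.

0.000635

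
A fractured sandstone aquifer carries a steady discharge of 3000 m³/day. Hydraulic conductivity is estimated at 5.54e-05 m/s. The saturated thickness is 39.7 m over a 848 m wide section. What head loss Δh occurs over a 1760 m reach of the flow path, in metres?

32.8

Convert K: 5.54e-05 m/s × 86400 = 4.787 m/day.
Cross-sectional area A = 848 × 39.7 = 33666 m².
From Q = K·A·i, i = Q / (K·A) = 3000 / (4.787 × 33666) = 0.01862.
Head loss Δh = i · L = 0.01862 × 1760 = 32.77 m.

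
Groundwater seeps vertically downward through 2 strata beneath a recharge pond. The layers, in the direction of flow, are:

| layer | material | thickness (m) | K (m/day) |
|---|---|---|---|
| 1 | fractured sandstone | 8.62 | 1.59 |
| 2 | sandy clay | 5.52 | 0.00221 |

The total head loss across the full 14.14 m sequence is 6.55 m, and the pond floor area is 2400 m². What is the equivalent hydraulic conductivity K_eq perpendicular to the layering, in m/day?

0.00565

Flow is perpendicular to layering, so the layers act in series and the equivalent K is the thickness-weighted harmonic mean.
Total thickness L = 8.62 + 5.52 = 14.14 m.
Σ(b_i/K_i) = 8.62/1.59 + 5.52/0.00221 = 2503 d.
K_eq = L / Σ(b_i/K_i) = 14.14 / 2503 = 0.005649 m/day.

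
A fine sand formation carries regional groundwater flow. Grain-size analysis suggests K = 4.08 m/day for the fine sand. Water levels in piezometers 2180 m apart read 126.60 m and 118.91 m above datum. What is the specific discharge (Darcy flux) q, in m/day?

Hydraulic gradient i = (126.60 − 118.91) / 2180 = 7.69 / 2180 = 0.003528.
Specific discharge q = K · i = 4.080 × 0.003528 = 0.01439 m/day.

0.0144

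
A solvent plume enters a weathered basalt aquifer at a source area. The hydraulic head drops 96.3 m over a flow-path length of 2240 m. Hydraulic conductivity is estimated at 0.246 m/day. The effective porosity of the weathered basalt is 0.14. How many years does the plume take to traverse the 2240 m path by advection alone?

81.2

Hydraulic gradient i = Δh / L = 96.3 / 2240 = 0.04299.
Darcy flux q = K · i = 0.2460 × 0.04299 = 0.01058 m/day.
Seepage velocity v = q / n_e = 0.01058 / 0.14 = 0.07554 m/day.
Travel time t = L / v = 2240 / 0.07554 = 29653 days = 81.18 years.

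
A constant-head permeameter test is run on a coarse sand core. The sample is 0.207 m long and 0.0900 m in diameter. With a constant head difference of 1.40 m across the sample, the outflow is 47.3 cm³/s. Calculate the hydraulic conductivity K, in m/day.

Cross-sectional area A = π·(d/2)² = π × (0.0900/2)² = 0.006362 m².
Convert discharge: 47.3 cm³/s = 4.730e-05 m³/s.
Darcy's law rearranged: K = Q·L / (A·Δh) = 4.730e-05 × 0.207 / (0.006362 × 1.40) = 0.001099 m/s = 94.98 m/day.

95.0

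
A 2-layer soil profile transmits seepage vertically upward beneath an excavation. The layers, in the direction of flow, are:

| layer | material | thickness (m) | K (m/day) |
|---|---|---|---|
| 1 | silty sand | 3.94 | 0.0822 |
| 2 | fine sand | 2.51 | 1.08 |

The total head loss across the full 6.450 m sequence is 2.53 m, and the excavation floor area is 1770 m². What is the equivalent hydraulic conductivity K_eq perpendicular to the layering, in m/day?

0.128

Flow is perpendicular to layering, so the layers act in series and the equivalent K is the thickness-weighted harmonic mean.
Total thickness L = 3.94 + 2.51 = 6.450 m.
Σ(b_i/K_i) = 3.94/0.0822 + 2.51/1.08 = 50.26 d.
K_eq = L / Σ(b_i/K_i) = 6.450 / 50.26 = 0.1283 m/day.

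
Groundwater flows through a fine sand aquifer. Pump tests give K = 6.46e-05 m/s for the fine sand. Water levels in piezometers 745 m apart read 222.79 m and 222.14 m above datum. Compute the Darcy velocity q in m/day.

0.00487

Convert K: 6.46e-05 m/s × 86400 = 5.581 m/day.
Hydraulic gradient i = (222.79 − 222.14) / 745 = 0.65 / 745 = 0.0008725.
Specific discharge q = K · i = 5.581 × 0.0008725 = 0.004870 m/day.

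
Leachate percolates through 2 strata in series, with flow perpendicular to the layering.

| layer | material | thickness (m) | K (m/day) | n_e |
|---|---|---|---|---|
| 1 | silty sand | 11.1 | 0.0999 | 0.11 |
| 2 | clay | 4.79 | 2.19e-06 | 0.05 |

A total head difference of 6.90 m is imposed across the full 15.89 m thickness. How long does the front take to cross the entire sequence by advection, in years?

1270

With flow normal to the layers, continuity requires the same specific discharge q through every layer.
Σ(b_i/K_i) = 11.1/0.0999 + 4.79/2.19e-06 = 2.187e+06 d.
q = Δh / Σ(b_i/K_i) = 6.90 / 2.187e+06 = 3.155e-06 m/day.
In each layer the seepage velocity is v_i = q/n_i, so the layer transit time is t_i = b_i·n_i / q:
  layer 1 (silty sand): t_1 = 11.1 × 0.11 / 3.155e-06 = 3.871e+05 d
  layer 2 (clay): t_2 = 4.79 × 0.05 / 3.155e-06 = 75922 d
Total t = Σ t_i = 4.630e+05 days = 1268 years.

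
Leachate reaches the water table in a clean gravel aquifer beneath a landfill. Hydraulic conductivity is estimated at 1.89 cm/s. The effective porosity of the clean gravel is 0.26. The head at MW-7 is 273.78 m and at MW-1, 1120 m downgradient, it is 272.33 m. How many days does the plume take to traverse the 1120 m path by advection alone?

Convert K: 1.89 cm/s × 864 = 1633 m/day.
Hydraulic gradient i = (273.78 − 272.33) / 1120 = 1.45 / 1120 = 0.001295.
Darcy flux q = K · i = 1633 × 0.001295 = 2.114 m/day.
Seepage velocity v = q / n_e = 2.114 / 0.26 = 8.131 m/day.
Travel time t = L / v = 1120 / 8.131 = 137.7 days.

138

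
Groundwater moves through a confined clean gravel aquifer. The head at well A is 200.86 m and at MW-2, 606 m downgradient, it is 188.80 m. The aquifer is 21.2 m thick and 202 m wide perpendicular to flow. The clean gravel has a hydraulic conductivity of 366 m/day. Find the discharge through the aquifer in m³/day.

31200

Cross-sectional area A = 202 × 21.2 = 4282 m².
Hydraulic gradient i = (200.86 − 188.80) / 606 = 12.06 / 606 = 0.01990.
Darcy's law: Q = K · A · i = 366.0 × 4282 × 0.01990 = 31192 m³/day.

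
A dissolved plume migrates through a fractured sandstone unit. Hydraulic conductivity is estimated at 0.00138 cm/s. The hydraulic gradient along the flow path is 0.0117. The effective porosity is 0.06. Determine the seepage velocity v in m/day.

0.233

Convert K: 0.00138 cm/s × 864 = 1.192 m/day.
Hydraulic gradient i = 0.0117.
Darcy flux q = K · i = 1.192 × 0.01170 = 0.01395 m/day.
Seepage velocity v = q / n_e = 0.01395 / 0.06 = 0.2325 m/day.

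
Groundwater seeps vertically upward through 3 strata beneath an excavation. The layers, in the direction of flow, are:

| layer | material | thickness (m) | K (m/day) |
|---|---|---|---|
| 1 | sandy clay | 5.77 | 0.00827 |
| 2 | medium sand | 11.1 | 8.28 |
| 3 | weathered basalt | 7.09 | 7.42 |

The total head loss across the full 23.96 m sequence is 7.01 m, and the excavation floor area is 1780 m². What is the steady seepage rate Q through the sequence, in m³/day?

17.8

Flow is perpendicular to layering, so the layers act in series and the equivalent K is the thickness-weighted harmonic mean.
Total thickness L = 5.77 + 11.1 + 7.09 = 23.96 m.
Σ(b_i/K_i) = 5.77/0.00827 + 11.1/8.28 + 7.09/7.42 = 700.0 d.
K_eq = L / Σ(b_i/K_i) = 23.96 / 700.0 = 0.03423 m/day.
Q = K_eq · A · (Δh/L) = 0.03423 × 1780 × (7.01/23.96) = 17.83 m³/day.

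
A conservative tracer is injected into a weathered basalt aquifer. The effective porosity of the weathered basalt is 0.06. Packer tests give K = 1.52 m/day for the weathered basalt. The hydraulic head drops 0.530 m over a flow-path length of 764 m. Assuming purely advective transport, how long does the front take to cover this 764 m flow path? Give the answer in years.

Hydraulic gradient i = Δh / L = 0.530 / 764 = 0.0006937.
Darcy flux q = K · i = 1.520 × 0.0006937 = 0.001054 m/day.
Seepage velocity v = q / n_e = 0.001054 / 0.06 = 0.01757 m/day.
Travel time t = L / v = 764 / 0.01757 = 43473 days = 119.0 years.

119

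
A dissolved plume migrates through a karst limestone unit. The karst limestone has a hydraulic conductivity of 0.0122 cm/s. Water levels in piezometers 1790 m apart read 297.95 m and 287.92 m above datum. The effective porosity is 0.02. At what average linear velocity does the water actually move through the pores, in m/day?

2.95

Convert K: 0.0122 cm/s × 864 = 10.54 m/day.
Hydraulic gradient i = (297.95 − 287.92) / 1790 = 10.03 / 1790 = 0.005603.
Darcy flux q = K · i = 10.54 × 0.005603 = 0.05906 m/day.
Seepage velocity v = q / n_e = 0.05906 / 0.02 = 2.953 m/day.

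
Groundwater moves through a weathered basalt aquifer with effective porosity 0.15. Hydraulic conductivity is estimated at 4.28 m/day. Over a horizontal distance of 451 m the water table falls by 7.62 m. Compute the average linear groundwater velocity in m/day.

0.482

Hydraulic gradient i = Δh / L = 7.62 / 451 = 0.01690.
Darcy flux q = K · i = 4.280 × 0.01690 = 0.07231 m/day.
Seepage velocity v = q / n_e = 0.07231 / 0.15 = 0.4821 m/day.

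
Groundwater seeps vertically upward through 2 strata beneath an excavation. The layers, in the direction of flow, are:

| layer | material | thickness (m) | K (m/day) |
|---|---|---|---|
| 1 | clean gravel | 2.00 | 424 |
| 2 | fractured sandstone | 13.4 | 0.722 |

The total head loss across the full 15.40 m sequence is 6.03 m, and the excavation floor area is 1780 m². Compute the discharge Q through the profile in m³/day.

Flow is perpendicular to layering, so the layers act in series and the equivalent K is the thickness-weighted harmonic mean.
Total thickness L = 2.00 + 13.4 = 15.40 m.
Σ(b_i/K_i) = 2.00/424 + 13.4/0.722 = 18.56 d.
K_eq = L / Σ(b_i/K_i) = 15.40 / 18.56 = 0.8296 m/day.
Q = K_eq · A · (Δh/L) = 0.8296 × 1780 × (6.03/15.40) = 578.2 m³/day.

578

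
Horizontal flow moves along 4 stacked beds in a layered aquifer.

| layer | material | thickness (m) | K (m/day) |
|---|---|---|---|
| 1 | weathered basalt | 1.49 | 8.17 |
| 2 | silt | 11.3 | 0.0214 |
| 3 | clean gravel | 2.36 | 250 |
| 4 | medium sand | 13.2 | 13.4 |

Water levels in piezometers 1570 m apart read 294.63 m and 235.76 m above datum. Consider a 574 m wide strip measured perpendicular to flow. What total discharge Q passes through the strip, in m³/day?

16800

Flow is parallel to layering, so each bed carries its own Darcy discharge and the transmissivities add.
Σ(K_i·b_i) = 8.17×1.49 + 0.0214×11.3 + 250×2.36 + 13.4×13.2 = 779.3 m²/day.
Hydraulic gradient i = (294.63 − 235.76) / 1570 = 58.87 / 1570 = 0.03750.
Q = Σ(K_i·b_i) · W · i = 779.3 × 574 × 0.03750 = 16773 m³/day.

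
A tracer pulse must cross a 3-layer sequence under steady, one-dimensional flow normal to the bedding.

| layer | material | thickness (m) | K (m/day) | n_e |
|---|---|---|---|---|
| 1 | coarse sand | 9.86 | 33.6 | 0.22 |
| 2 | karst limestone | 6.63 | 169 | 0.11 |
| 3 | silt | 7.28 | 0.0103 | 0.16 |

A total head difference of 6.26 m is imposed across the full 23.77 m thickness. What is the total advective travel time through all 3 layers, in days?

459

With flow normal to the layers, continuity requires the same specific discharge q through every layer.
Σ(b_i/K_i) = 9.86/33.6 + 6.63/169 + 7.28/0.0103 = 707.1 d.
q = Δh / Σ(b_i/K_i) = 6.26 / 707.1 = 0.008853 m/day.
In each layer the seepage velocity is v_i = q/n_i, so the layer transit time is t_i = b_i·n_i / q:
  layer 1 (coarse sand): t_1 = 9.86 × 0.22 / 0.008853 = 245.0 d
  layer 2 (karst limestone): t_2 = 6.63 × 0.11 / 0.008853 = 82.38 d
  layer 3 (silt): t_3 = 7.28 × 0.16 / 0.008853 = 131.6 d
Total t = Σ t_i = 459.0 days.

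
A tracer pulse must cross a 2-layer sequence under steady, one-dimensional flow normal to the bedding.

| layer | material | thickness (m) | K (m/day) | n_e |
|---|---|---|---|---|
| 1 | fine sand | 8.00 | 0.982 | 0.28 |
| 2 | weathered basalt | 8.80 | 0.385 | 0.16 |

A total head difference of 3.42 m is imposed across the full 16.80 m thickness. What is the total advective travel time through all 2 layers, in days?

33.1

With flow normal to the layers, continuity requires the same specific discharge q through every layer.
Σ(b_i/K_i) = 8.00/0.982 + 8.80/0.385 = 31.00 d.
q = Δh / Σ(b_i/K_i) = 3.42 / 31.00 = 0.1103 m/day.
In each layer the seepage velocity is v_i = q/n_i, so the layer transit time is t_i = b_i·n_i / q:
  layer 1 (fine sand): t_1 = 8.00 × 0.28 / 0.1103 = 20.31 d
  layer 2 (weathered basalt): t_2 = 8.80 × 0.16 / 0.1103 = 12.76 d
Total t = Σ t_i = 33.07 days.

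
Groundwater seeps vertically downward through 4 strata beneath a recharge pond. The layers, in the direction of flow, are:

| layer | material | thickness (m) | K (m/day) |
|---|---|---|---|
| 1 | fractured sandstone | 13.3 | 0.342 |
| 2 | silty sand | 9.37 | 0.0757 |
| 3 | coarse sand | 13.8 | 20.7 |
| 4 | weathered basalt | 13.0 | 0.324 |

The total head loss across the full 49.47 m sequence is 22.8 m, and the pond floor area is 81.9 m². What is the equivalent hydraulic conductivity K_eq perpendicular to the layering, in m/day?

0.243

Flow is perpendicular to layering, so the layers act in series and the equivalent K is the thickness-weighted harmonic mean.
Total thickness L = 13.3 + 9.37 + 13.8 + 13.0 = 49.47 m.
Σ(b_i/K_i) = 13.3/0.342 + 9.37/0.0757 + 13.8/20.7 + 13.0/0.324 = 203.5 d.
K_eq = L / Σ(b_i/K_i) = 49.47 / 203.5 = 0.2431 m/day.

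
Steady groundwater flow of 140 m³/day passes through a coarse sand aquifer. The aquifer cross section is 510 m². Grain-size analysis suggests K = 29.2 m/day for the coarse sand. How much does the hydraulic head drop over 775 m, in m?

From Q = K·A·i, i = Q / (K·A) = 140 / (29.20 × 510.0) = 0.009401.
Head loss Δh = i · L = 0.009401 × 775 = 7.286 m.

7.29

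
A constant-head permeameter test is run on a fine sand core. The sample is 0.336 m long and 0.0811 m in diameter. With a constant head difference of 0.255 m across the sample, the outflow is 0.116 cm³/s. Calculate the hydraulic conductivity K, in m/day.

2.56

Cross-sectional area A = π·(d/2)² = π × (0.0811/2)² = 0.005166 m².
Convert discharge: 0.116 cm³/s = 1.160e-07 m³/s.
Darcy's law rearranged: K = Q·L / (A·Δh) = 1.160e-07 × 0.336 / (0.005166 × 0.255) = 2.959e-05 m/s = 2.556 m/day.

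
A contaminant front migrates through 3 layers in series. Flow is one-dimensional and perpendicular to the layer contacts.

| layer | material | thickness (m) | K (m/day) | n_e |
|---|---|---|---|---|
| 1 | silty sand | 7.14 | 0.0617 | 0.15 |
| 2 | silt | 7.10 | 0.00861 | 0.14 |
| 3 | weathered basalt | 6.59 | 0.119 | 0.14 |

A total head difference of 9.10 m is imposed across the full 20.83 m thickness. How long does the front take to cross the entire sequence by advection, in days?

327

With flow normal to the layers, continuity requires the same specific discharge q through every layer.
Σ(b_i/K_i) = 7.14/0.0617 + 7.10/0.00861 + 6.59/0.119 = 995.7 d.
q = Δh / Σ(b_i/K_i) = 9.10 / 995.7 = 0.009139 m/day.
In each layer the seepage velocity is v_i = q/n_i, so the layer transit time is t_i = b_i·n_i / q:
  layer 1 (silty sand): t_1 = 7.14 × 0.15 / 0.009139 = 117.2 d
  layer 2 (silt): t_2 = 7.10 × 0.14 / 0.009139 = 108.8 d
  layer 3 (weathered basalt): t_3 = 6.59 × 0.14 / 0.009139 = 101.0 d
Total t = Σ t_i = 326.9 days.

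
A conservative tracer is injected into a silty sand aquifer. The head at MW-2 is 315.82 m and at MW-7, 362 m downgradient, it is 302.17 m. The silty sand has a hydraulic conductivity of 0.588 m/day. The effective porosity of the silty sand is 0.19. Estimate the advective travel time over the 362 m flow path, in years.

Hydraulic gradient i = (315.82 − 302.17) / 362 = 13.65 / 362 = 0.03771.
Darcy flux q = K · i = 0.5880 × 0.03771 = 0.02217 m/day.
Seepage velocity v = q / n_e = 0.02217 / 0.19 = 0.1167 m/day.
Travel time t = L / v = 362 / 0.1167 = 3102 days = 8.493 years.

8.49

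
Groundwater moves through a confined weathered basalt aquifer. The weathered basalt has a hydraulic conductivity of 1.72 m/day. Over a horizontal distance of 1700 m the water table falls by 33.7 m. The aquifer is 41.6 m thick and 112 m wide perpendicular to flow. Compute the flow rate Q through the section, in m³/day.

Cross-sectional area A = 112 × 41.6 = 4659 m².
Hydraulic gradient i = Δh / L = 33.7 / 1700 = 0.01982.
Darcy's law: Q = K · A · i = 1.720 × 4659 × 0.01982 = 158.9 m³/day.

159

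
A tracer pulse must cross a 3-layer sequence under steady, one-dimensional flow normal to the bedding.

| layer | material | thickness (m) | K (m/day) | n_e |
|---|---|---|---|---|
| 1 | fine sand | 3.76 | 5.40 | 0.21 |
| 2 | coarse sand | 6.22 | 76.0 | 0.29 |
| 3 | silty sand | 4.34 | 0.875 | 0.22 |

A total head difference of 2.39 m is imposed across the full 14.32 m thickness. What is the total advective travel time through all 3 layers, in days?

With flow normal to the layers, continuity requires the same specific discharge q through every layer.
Σ(b_i/K_i) = 3.76/5.40 + 6.22/76.0 + 4.34/0.875 = 5.738 d.
q = Δh / Σ(b_i/K_i) = 2.39 / 5.738 = 0.4165 m/day.
In each layer the seepage velocity is v_i = q/n_i, so the layer transit time is t_i = b_i·n_i / q:
  layer 1 (fine sand): t_1 = 3.76 × 0.21 / 0.4165 = 1.896 d
  layer 2 (coarse sand): t_2 = 6.22 × 0.29 / 0.4165 = 4.331 d
  layer 3 (silty sand): t_3 = 4.34 × 0.22 / 0.4165 = 2.292 d
Total t = Σ t_i = 8.519 days.

8.52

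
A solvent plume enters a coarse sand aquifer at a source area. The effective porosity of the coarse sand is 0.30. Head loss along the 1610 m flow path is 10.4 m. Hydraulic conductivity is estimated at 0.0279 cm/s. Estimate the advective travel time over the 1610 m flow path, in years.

Convert K: 0.0279 cm/s × 864 = 24.11 m/day.
Hydraulic gradient i = Δh / L = 10.4 / 1610 = 0.006460.
Darcy flux q = K · i = 24.11 × 0.006460 = 0.1557 m/day.
Seepage velocity v = q / n_e = 0.1557 / 0.30 = 0.5190 m/day.
Travel time t = L / v = 1610 / 0.5190 = 3102 days = 8.492 years.

8.49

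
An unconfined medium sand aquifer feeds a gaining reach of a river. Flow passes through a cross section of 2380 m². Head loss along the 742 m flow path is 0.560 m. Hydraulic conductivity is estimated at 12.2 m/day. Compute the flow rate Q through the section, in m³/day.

21.9

Hydraulic gradient i = Δh / L = 0.560 / 742 = 0.0007547.
Darcy's law: Q = K · A · i = 12.20 × 2380 × 0.0007547 = 21.91 m³/day.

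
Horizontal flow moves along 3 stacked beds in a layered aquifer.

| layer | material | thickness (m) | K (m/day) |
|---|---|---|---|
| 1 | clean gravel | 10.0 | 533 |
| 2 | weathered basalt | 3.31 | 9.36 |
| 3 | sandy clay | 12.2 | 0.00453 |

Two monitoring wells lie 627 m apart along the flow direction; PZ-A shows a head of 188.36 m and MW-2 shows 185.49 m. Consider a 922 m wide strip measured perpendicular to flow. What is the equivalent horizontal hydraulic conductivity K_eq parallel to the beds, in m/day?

210

Flow is parallel to layering, so each bed carries its own Darcy discharge and the transmissivities add.
Σ(K_i·b_i) = 533×10.0 + 9.36×3.31 + 0.00453×12.2 = 5361 m²/day.
Total thickness b = 25.51 m, so K_eq = Σ(K_i·b_i)/b = 210.2 m/day.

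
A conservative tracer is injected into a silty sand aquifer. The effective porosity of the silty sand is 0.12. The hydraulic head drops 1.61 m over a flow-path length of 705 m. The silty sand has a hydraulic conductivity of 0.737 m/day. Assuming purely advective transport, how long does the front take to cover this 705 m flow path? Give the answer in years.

138

Hydraulic gradient i = Δh / L = 1.61 / 705 = 0.002284.
Darcy flux q = K · i = 0.7370 × 0.002284 = 0.001683 m/day.
Seepage velocity v = q / n_e = 0.001683 / 0.12 = 0.01403 m/day.
Travel time t = L / v = 705 / 0.01403 = 50265 days = 137.6 years.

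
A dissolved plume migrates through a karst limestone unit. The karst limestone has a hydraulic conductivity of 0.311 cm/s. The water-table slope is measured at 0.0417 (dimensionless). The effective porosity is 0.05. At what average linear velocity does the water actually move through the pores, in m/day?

224

Convert K: 0.311 cm/s × 864 = 268.7 m/day.
Hydraulic gradient i = 0.0417.
Darcy flux q = K · i = 268.7 × 0.04170 = 11.20 m/day.
Seepage velocity v = q / n_e = 11.20 / 0.05 = 224.1 m/day.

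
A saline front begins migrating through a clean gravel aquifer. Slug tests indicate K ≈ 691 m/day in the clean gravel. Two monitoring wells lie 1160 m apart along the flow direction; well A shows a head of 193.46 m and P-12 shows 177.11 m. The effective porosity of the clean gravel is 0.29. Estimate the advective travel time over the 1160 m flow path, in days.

34.5

Hydraulic gradient i = (193.46 − 177.11) / 1160 = 16.35 / 1160 = 0.01409.
Darcy flux q = K · i = 691.0 × 0.01409 = 9.740 m/day.
Seepage velocity v = q / n_e = 9.740 / 0.29 = 33.58 m/day.
Travel time t = L / v = 1160 / 33.58 = 34.54 days.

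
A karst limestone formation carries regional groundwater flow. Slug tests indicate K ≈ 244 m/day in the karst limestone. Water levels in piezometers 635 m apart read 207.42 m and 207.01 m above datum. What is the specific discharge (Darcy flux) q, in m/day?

Hydraulic gradient i = (207.42 − 207.01) / 635 = 0.41 / 635 = 0.0006457.
Specific discharge q = K · i = 244.0 × 0.0006457 = 0.1575 m/day.

0.158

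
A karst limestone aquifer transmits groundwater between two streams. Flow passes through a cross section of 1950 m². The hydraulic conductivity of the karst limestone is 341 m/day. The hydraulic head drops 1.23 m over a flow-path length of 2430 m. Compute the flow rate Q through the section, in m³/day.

Hydraulic gradient i = Δh / L = 1.23 / 2430 = 0.0005062.
Darcy's law: Q = K · A · i = 341.0 × 1950 × 0.0005062 = 336.6 m³/day.

337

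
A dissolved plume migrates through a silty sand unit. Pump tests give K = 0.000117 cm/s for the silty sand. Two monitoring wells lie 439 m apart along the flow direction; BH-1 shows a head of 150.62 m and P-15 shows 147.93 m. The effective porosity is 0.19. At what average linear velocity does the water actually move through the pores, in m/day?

0.00326

Convert K: 0.000117 cm/s × 864 = 0.1011 m/day.
Hydraulic gradient i = (150.62 − 147.93) / 439 = 2.69 / 439 = 0.006128.
Darcy flux q = K · i = 0.1011 × 0.006128 = 0.0006194 m/day.
Seepage velocity v = q / n_e = 0.0006194 / 0.19 = 0.003260 m/day.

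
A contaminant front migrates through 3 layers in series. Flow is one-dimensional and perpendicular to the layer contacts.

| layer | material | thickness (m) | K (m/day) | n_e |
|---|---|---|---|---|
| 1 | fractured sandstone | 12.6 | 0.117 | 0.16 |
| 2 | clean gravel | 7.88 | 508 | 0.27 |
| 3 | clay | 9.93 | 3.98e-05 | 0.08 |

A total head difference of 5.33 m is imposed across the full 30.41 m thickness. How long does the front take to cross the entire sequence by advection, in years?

With flow normal to the layers, continuity requires the same specific discharge q through every layer.
Σ(b_i/K_i) = 12.6/0.117 + 7.88/508 + 9.93/3.98e-05 = 2.496e+05 d.
q = Δh / Σ(b_i/K_i) = 5.33 / 2.496e+05 = 2.135e-05 m/day.
In each layer the seepage velocity is v_i = q/n_i, so the layer transit time is t_i = b_i·n_i / q:
  layer 1 (fractured sandstone): t_1 = 12.6 × 0.16 / 2.135e-05 = 94410 d
  layer 2 (clean gravel): t_2 = 7.88 × 0.27 / 2.135e-05 = 99636 d
  layer 3 (clay): t_3 = 9.93 × 0.08 / 2.135e-05 = 37202 d
Total t = Σ t_i = 2.312e+05 days = 633.1 years.

633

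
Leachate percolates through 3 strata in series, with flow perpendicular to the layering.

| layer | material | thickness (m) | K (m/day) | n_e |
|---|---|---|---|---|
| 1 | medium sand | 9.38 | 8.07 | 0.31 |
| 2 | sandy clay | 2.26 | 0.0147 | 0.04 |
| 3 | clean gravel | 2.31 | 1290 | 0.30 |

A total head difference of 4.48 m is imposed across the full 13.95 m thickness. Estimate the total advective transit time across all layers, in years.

With flow normal to the layers, continuity requires the same specific discharge q through every layer.
Σ(b_i/K_i) = 9.38/8.07 + 2.26/0.0147 + 2.31/1290 = 154.9 d.
q = Δh / Σ(b_i/K_i) = 4.48 / 154.9 = 0.02892 m/day.
In each layer the seepage velocity is v_i = q/n_i, so the layer transit time is t_i = b_i·n_i / q:
  layer 1 (medium sand): t_1 = 9.38 × 0.31 / 0.02892 = 100.5 d
  layer 2 (sandy clay): t_2 = 2.26 × 0.04 / 0.02892 = 3.126 d
  layer 3 (clean gravel): t_3 = 2.31 × 0.30 / 0.02892 = 23.96 d
Total t = Σ t_i = 127.6 days = 0.3494 years.

0.349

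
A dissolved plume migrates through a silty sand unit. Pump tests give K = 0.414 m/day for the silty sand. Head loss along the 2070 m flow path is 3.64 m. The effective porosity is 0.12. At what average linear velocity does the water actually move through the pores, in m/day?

Hydraulic gradient i = Δh / L = 3.64 / 2070 = 0.001758.
Darcy flux q = K · i = 0.4140 × 0.001758 = 0.0007280 m/day.
Seepage velocity v = q / n_e = 0.0007280 / 0.12 = 0.006067 m/day.

0.00607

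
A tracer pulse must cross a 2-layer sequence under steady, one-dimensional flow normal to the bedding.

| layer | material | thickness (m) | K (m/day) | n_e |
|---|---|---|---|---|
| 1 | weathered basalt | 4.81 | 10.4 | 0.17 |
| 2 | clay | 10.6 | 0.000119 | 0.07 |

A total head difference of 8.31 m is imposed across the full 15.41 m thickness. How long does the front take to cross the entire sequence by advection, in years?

With flow normal to the layers, continuity requires the same specific discharge q through every layer.
Σ(b_i/K_i) = 4.81/10.4 + 10.6/0.000119 = 89076 d.
q = Δh / Σ(b_i/K_i) = 8.31 / 89076 = 9.329e-05 m/day.
In each layer the seepage velocity is v_i = q/n_i, so the layer transit time is t_i = b_i·n_i / q:
  layer 1 (weathered basalt): t_1 = 4.81 × 0.17 / 9.329e-05 = 8765 d
  layer 2 (clay): t_2 = 10.6 × 0.07 / 9.329e-05 = 7954 d
Total t = Σ t_i = 16719 days = 45.77 years.

45.8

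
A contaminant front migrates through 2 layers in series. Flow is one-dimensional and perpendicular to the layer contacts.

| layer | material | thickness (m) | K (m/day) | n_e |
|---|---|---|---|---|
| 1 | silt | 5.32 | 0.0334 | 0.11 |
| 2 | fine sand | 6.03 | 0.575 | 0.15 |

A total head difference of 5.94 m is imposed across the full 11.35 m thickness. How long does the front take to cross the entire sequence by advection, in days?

42.6

With flow normal to the layers, continuity requires the same specific discharge q through every layer.
Σ(b_i/K_i) = 5.32/0.0334 + 6.03/0.575 = 169.8 d.
q = Δh / Σ(b_i/K_i) = 5.94 / 169.8 = 0.03499 m/day.
In each layer the seepage velocity is v_i = q/n_i, so the layer transit time is t_i = b_i·n_i / q:
  layer 1 (silt): t_1 = 5.32 × 0.11 / 0.03499 = 16.73 d
  layer 2 (fine sand): t_2 = 6.03 × 0.15 / 0.03499 = 25.85 d
Total t = Σ t_i = 42.58 days.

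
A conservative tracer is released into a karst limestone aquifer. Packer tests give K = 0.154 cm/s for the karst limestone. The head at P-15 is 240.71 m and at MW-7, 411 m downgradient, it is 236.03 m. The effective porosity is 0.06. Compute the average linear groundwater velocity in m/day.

Convert K: 0.154 cm/s × 864 = 133.1 m/day.
Hydraulic gradient i = (240.71 − 236.03) / 411 = 4.68 / 411 = 0.01139.
Darcy flux q = K · i = 133.1 × 0.01139 = 1.515 m/day.
Seepage velocity v = q / n_e = 1.515 / 0.06 = 25.25 m/day.

25.3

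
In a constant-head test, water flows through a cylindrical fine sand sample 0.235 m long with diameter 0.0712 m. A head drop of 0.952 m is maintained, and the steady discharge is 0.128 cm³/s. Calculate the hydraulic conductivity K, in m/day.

Cross-sectional area A = π·(d/2)² = π × (0.0712/2)² = 0.003982 m².
Convert discharge: 0.128 cm³/s = 1.280e-07 m³/s.
Darcy's law rearranged: K = Q·L / (A·Δh) = 1.280e-07 × 0.235 / (0.003982 × 0.952) = 7.936e-06 m/s = 0.6857 m/day.

0.686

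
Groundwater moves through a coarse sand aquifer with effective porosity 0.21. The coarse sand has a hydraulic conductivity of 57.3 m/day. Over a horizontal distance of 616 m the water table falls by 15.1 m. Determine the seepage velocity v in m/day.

6.69

Hydraulic gradient i = Δh / L = 15.1 / 616 = 0.02451.
Darcy flux q = K · i = 57.30 × 0.02451 = 1.405 m/day.
Seepage velocity v = q / n_e = 1.405 / 0.21 = 6.689 m/day.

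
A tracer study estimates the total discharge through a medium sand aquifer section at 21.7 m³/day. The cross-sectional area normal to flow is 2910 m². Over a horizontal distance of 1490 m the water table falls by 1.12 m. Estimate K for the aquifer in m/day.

9.92

Hydraulic gradient i = Δh / L = 1.12 / 1490 = 0.0007517.
From Q = K·A·i, K = Q / (A·i) = 21.7 / (2910 × 0.0007517) = 9.921 m/day.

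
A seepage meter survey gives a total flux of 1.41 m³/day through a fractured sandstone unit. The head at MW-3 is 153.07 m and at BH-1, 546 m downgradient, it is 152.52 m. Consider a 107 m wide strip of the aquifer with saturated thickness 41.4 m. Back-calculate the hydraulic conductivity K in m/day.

Cross-sectional area A = 107 × 41.4 = 4430 m².
Hydraulic gradient i = (153.07 − 152.52) / 546 = 0.55 / 546 = 0.001007.
From Q = K·A·i, K = Q / (A·i) = 1.41 / (4430 × 0.001007) = 0.3160 m/day.

0.316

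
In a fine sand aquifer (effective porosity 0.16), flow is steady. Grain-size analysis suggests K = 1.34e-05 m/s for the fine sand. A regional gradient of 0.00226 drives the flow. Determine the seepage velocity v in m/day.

Convert K: 1.34e-05 m/s × 86400 = 1.158 m/day.
Hydraulic gradient i = 0.00226.
Darcy flux q = K · i = 1.158 × 0.002260 = 0.002617 m/day.
Seepage velocity v = q / n_e = 0.002617 / 0.16 = 0.01635 m/day.

0.0164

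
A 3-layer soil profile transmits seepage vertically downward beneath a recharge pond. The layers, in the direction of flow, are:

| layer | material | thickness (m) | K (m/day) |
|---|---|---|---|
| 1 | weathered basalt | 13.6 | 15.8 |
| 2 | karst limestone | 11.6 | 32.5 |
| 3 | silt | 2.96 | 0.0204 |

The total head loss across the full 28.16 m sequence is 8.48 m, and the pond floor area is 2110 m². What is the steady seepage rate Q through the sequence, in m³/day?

122

Flow is perpendicular to layering, so the layers act in series and the equivalent K is the thickness-weighted harmonic mean.
Total thickness L = 13.6 + 11.6 + 2.96 = 28.16 m.
Σ(b_i/K_i) = 13.6/15.8 + 11.6/32.5 + 2.96/0.0204 = 146.3 d.
K_eq = L / Σ(b_i/K_i) = 28.16 / 146.3 = 0.1925 m/day.
Q = K_eq · A · (Δh/L) = 0.1925 × 2110 × (8.48/28.16) = 122.3 m³/day.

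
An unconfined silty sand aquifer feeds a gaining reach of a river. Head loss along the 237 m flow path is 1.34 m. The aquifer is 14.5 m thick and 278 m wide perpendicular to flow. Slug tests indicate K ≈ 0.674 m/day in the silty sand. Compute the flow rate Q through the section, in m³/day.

Cross-sectional area A = 278 × 14.5 = 4031 m².
Hydraulic gradient i = Δh / L = 1.34 / 237 = 0.005654.
Darcy's law: Q = K · A · i = 0.6740 × 4031 × 0.005654 = 15.36 m³/day.

15.4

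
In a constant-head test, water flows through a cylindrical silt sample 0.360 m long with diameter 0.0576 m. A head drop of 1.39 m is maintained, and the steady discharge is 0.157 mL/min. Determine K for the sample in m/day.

0.0225

Cross-sectional area A = π·(d/2)² = π × (0.0576/2)² = 0.002606 m².
Convert discharge: 0.157 mL/min = 2.617e-09 m³/s.
Darcy's law rearranged: K = Q·L / (A·Δh) = 2.617e-09 × 0.360 / (0.002606 × 1.39) = 2.601e-07 m/s = 0.02247 m/day.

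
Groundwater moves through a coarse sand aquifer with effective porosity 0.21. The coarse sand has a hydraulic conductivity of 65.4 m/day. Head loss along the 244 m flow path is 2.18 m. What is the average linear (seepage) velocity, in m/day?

Hydraulic gradient i = Δh / L = 2.18 / 244 = 0.008934.
Darcy flux q = K · i = 65.40 × 0.008934 = 0.5843 m/day.
Seepage velocity v = q / n_e = 0.5843 / 0.21 = 2.782 m/day.

2.78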